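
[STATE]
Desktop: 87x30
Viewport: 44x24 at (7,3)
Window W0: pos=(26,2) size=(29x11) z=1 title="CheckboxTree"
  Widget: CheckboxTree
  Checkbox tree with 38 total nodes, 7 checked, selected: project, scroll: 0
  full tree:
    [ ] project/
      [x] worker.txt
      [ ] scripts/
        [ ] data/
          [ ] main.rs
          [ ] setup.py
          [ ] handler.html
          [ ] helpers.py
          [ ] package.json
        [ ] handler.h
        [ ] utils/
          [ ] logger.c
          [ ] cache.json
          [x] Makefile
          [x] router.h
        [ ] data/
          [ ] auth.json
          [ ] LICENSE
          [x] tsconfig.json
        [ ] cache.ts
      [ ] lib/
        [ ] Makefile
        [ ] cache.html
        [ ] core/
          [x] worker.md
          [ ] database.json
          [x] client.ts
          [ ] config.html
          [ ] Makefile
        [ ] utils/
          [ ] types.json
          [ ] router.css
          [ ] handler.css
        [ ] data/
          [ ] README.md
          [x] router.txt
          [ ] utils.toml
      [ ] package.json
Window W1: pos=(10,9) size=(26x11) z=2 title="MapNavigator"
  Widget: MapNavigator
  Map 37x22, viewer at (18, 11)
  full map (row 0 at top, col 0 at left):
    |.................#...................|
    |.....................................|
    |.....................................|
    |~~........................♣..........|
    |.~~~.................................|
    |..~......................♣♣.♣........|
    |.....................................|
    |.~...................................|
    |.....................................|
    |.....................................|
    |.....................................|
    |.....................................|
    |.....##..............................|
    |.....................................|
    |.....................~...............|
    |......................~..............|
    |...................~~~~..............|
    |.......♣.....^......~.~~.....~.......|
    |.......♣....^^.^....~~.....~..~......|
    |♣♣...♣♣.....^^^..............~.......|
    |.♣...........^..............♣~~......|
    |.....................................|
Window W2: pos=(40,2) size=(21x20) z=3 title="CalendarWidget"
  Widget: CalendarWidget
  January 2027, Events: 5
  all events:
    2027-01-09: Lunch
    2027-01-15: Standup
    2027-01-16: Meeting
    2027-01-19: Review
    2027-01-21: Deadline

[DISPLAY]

                   ┃ CheckboxTree┃ CalendarW
                   ┠─────────────┠──────────
                   ┃>[-] project/┃    Januar
                   ┃   [x] worker┃Mo Tu We T
                   ┃   [-] script┃          
                   ┃     [ ] data┃ 4  5  6  
   ┏━━━━━━━━━━━━━━━━━━━━━━━━┓] ma┃11 12 13 1
   ┃ MapNavigator           ┃] se┃18 19* 20 
   ┠────────────────────────┨] ha┃25 26 27 2
   ┃........................┃━━━━┃          
   ┃........................┃    ┃          
   ┃........................┃    ┃          
   ┃............@...........┃    ┃          
   ┃#.......................┃    ┃          
   ┃........................┃    ┃          
   ┃...............~........┃    ┃          
   ┗━━━━━━━━━━━━━━━━━━━━━━━━┛    ┃          
                                 ┃          
                                 ┗━━━━━━━━━━
                                            
                                            
                                            
                                            
                                            


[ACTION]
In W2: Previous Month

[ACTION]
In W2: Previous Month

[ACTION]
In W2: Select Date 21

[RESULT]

                   ┃ CheckboxTree┃ CalendarW
                   ┠─────────────┠──────────
                   ┃>[-] project/┃   Novembe
                   ┃   [x] worker┃Mo Tu We T
                   ┃   [-] script┃          
                   ┃     [ ] data┃ 2  3  4  
   ┏━━━━━━━━━━━━━━━━━━━━━━━━┓] ma┃ 9 10 11 1
   ┃ MapNavigator           ┃] se┃16 17 18 1
   ┠────────────────────────┨] ha┃23 24 25 2
   ┃........................┃━━━━┃30        
   ┃........................┃    ┃          
   ┃........................┃    ┃          
   ┃............@...........┃    ┃          
   ┃#.......................┃    ┃          
   ┃........................┃    ┃          
   ┃...............~........┃    ┃          
   ┗━━━━━━━━━━━━━━━━━━━━━━━━┛    ┃          
                                 ┃          
                                 ┗━━━━━━━━━━
                                            
                                            
                                            
                                            
                                            


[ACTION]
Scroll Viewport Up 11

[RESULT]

                                            
                                            
                   ┏━━━━━━━━━━━━━┏━━━━━━━━━━
                   ┃ CheckboxTree┃ CalendarW
                   ┠─────────────┠──────────
                   ┃>[-] project/┃   Novembe
                   ┃   [x] worker┃Mo Tu We T
                   ┃   [-] script┃          
                   ┃     [ ] data┃ 2  3  4  
   ┏━━━━━━━━━━━━━━━━━━━━━━━━┓] ma┃ 9 10 11 1
   ┃ MapNavigator           ┃] se┃16 17 18 1
   ┠────────────────────────┨] ha┃23 24 25 2
   ┃........................┃━━━━┃30        
   ┃........................┃    ┃          
   ┃........................┃    ┃          
   ┃............@...........┃    ┃          
   ┃#.......................┃    ┃          
   ┃........................┃    ┃          
   ┃...............~........┃    ┃          
   ┗━━━━━━━━━━━━━━━━━━━━━━━━┛    ┃          
                                 ┃          
                                 ┗━━━━━━━━━━
                                            
                                            


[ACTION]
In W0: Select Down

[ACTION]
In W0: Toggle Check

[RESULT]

                                            
                                            
                   ┏━━━━━━━━━━━━━┏━━━━━━━━━━
                   ┃ CheckboxTree┃ CalendarW
                   ┠─────────────┠──────────
                   ┃ [-] project/┃   Novembe
                   ┃>  [ ] worker┃Mo Tu We T
                   ┃   [-] script┃          
                   ┃     [ ] data┃ 2  3  4  
   ┏━━━━━━━━━━━━━━━━━━━━━━━━┓] ma┃ 9 10 11 1
   ┃ MapNavigator           ┃] se┃16 17 18 1
   ┠────────────────────────┨] ha┃23 24 25 2
   ┃........................┃━━━━┃30        
   ┃........................┃    ┃          
   ┃........................┃    ┃          
   ┃............@...........┃    ┃          
   ┃#.......................┃    ┃          
   ┃........................┃    ┃          
   ┃...............~........┃    ┃          
   ┗━━━━━━━━━━━━━━━━━━━━━━━━┛    ┃          
                                 ┃          
                                 ┗━━━━━━━━━━
                                            
                                            


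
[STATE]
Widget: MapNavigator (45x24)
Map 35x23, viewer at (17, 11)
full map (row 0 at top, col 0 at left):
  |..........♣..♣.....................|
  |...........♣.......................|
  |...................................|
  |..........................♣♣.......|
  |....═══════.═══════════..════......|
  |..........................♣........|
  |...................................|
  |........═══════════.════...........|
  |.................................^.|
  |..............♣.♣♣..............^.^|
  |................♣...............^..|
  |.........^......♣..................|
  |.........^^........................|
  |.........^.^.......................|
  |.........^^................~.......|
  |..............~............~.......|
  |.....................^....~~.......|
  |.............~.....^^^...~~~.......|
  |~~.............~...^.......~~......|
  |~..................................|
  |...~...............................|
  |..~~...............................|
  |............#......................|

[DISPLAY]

                                             
     ..........♣..♣.....................     
     ...........♣.......................     
     ...................................     
     ..........................♣♣.......     
     ....═══════.═══════════..════......     
     ..........................♣........     
     ...................................     
     ........═══════════.════...........     
     .................................^.     
     ..............♣.♣♣..............^.^     
     ................♣...............^..     
     .........^......♣@.................     
     .........^^........................     
     .........^.^.......................     
     .........^^................~.......     
     ..............~............~.......     
     .....................^....~~.......     
     .............~.....^^^...~~~.......     
     ~~.............~...^.......~~......     
     ~..................................     
     ...~...............................     
     ..~~...............................     
     ............#......................     


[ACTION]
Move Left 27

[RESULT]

                                             
                      ..........♣..♣.........
                      ...........♣...........
                      .......................
                      .......................
                      ....═══════.═══════════
                      .......................
                      .......................
                      ........═══════════.═══
                      .......................
                      ..............♣.♣♣.....
                      ................♣......
                      @........^......♣......
                      .........^^............
                      .........^.^...........
                      .........^^............
                      ..............~........
                      .....................^.
                      .............~.....^^^.
                      ~~.............~...^...
                      ~......................
                      ...~...................
                      ..~~...................
                      ............#..........


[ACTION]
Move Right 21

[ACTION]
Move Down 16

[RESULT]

 ................♣...............^..         
 .........^......♣..................         
 .........^^........................         
 .........^.^.......................         
 .........^^................~.......         
 ..............~............~.......         
 .....................^....~~.......         
 .............~.....^^^...~~~.......         
 ~~.............~...^.......~~......         
 ~..................................         
 ...~...............................         
 ..~~...............................         
 ............#........@.............         
                                             
                                             
                                             
                                             
                                             
                                             
                                             
                                             
                                             
                                             
                                             


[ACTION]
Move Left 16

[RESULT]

                 ................♣...........
                 .........^......♣...........
                 .........^^.................
                 .........^.^................
                 .........^^................~
                 ..............~............~
                 .....................^....~~
                 .............~.....^^^...~~~
                 ~~.............~...^.......~
                 ~...........................
                 ...~........................
                 ..~~........................
                 .....@......#...............
                                             
                                             
                                             
                                             
                                             
                                             
                                             
                                             
                                             
                                             
                                             


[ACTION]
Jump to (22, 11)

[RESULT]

                                             
..........♣..♣.....................          
...........♣.......................          
...................................          
..........................♣♣.......          
....═══════.═══════════..════......          
..........................♣........          
...................................          
........═══════════.════...........          
.................................^.          
..............♣.♣♣..............^.^          
................♣...............^..          
.........^......♣.....@............          
.........^^........................          
.........^.^.......................          
.........^^................~.......          
..............~............~.......          
.....................^....~~.......          
.............~.....^^^...~~~.......          
~~.............~...^.......~~......          
~..................................          
...~...............................          
..~~...............................          
............#......................          


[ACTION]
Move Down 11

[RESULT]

................♣...............^..          
.........^......♣..................          
.........^^........................          
.........^.^.......................          
.........^^................~.......          
..............~............~.......          
.....................^....~~.......          
.............~.....^^^...~~~.......          
~~.............~...^.......~~......          
~..................................          
...~...............................          
..~~...............................          
............#.........@............          
                                             
                                             
                                             
                                             
                                             
                                             
                                             
                                             
                                             
                                             
                                             


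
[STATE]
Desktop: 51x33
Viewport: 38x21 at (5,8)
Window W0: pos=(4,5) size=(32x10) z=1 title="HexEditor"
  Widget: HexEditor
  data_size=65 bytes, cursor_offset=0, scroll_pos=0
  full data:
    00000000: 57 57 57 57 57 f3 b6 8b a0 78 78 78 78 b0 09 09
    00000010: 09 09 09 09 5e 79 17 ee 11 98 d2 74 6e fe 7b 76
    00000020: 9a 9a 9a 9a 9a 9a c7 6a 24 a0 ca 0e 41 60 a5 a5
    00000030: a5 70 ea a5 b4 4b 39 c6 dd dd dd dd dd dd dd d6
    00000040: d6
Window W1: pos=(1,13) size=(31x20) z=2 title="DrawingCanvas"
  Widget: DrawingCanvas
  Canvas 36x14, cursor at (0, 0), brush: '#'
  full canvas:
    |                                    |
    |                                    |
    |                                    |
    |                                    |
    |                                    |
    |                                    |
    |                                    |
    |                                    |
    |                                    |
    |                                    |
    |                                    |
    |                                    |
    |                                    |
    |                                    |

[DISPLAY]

00000000  57 57 57 57 57 f3 b6┃       
00000010  09 09 09 09 5e 79 17┃       
00000020  9a 9a 9a 9a 9a 9a c7┃       
00000030  a5 70 ea a5 b4 4b 39┃       
00000040  d6                  ┃       
━━━━━━━━━━━━━━━━━━━━━━━━━━┓   ┃       
awingCanvas               ┃━━━┛       
──────────────────────────┨           
                          ┃           
                          ┃           
                          ┃           
                          ┃           
                          ┃           
                          ┃           
                          ┃           
                          ┃           
                          ┃           
                          ┃           
                          ┃           
                          ┃           
                          ┃           


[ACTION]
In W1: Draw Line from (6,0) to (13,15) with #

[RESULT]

00000000  57 57 57 57 57 f3 b6┃       
00000010  09 09 09 09 5e 79 17┃       
00000020  9a 9a 9a 9a 9a 9a c7┃       
00000030  a5 70 ea a5 b4 4b 39┃       
00000040  d6                  ┃       
━━━━━━━━━━━━━━━━━━━━━━━━━━┓   ┃       
awingCanvas               ┃━━━┛       
──────────────────────────┨           
                          ┃           
                          ┃           
                          ┃           
                          ┃           
                          ┃           
                          ┃           
                          ┃           
#                         ┃           
 ##                       ┃           
   ##                     ┃           
     ##                   ┃           
       ##                 ┃           
         ##               ┃           


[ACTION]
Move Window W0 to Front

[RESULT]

00000000  57 57 57 57 57 f3 b6┃       
00000010  09 09 09 09 5e 79 17┃       
00000020  9a 9a 9a 9a 9a 9a c7┃       
00000030  a5 70 ea a5 b4 4b 39┃       
00000040  d6                  ┃       
                              ┃       
━━━━━━━━━━━━━━━━━━━━━━━━━━━━━━┛       
──────────────────────────┨           
                          ┃           
                          ┃           
                          ┃           
                          ┃           
                          ┃           
                          ┃           
                          ┃           
#                         ┃           
 ##                       ┃           
   ##                     ┃           
     ##                   ┃           
       ##                 ┃           
         ##               ┃           


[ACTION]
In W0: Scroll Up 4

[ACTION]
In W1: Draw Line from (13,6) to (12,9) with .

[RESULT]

00000000  57 57 57 57 57 f3 b6┃       
00000010  09 09 09 09 5e 79 17┃       
00000020  9a 9a 9a 9a 9a 9a c7┃       
00000030  a5 70 ea a5 b4 4b 39┃       
00000040  d6                  ┃       
                              ┃       
━━━━━━━━━━━━━━━━━━━━━━━━━━━━━━┛       
──────────────────────────┨           
                          ┃           
                          ┃           
                          ┃           
                          ┃           
                          ┃           
                          ┃           
                          ┃           
#                         ┃           
 ##                       ┃           
   ##                     ┃           
     ##                   ┃           
       ##                 ┃           
     ..  ##               ┃           


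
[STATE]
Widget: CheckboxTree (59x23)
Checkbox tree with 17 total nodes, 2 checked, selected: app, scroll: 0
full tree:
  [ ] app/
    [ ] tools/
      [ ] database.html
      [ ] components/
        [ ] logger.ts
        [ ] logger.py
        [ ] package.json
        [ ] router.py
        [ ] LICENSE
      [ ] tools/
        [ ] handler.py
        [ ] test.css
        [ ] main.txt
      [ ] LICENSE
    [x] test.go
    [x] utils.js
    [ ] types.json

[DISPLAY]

>[-] app/                                                  
   [ ] tools/                                              
     [ ] database.html                                     
     [ ] components/                                       
       [ ] logger.ts                                       
       [ ] logger.py                                       
       [ ] package.json                                    
       [ ] router.py                                       
       [ ] LICENSE                                         
     [ ] tools/                                            
       [ ] handler.py                                      
       [ ] test.css                                        
       [ ] main.txt                                        
     [ ] LICENSE                                           
   [x] test.go                                             
   [x] utils.js                                            
   [ ] types.json                                          
                                                           
                                                           
                                                           
                                                           
                                                           
                                                           


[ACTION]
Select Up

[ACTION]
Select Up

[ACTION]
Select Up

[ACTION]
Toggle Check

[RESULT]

>[x] app/                                                  
   [x] tools/                                              
     [x] database.html                                     
     [x] components/                                       
       [x] logger.ts                                       
       [x] logger.py                                       
       [x] package.json                                    
       [x] router.py                                       
       [x] LICENSE                                         
     [x] tools/                                            
       [x] handler.py                                      
       [x] test.css                                        
       [x] main.txt                                        
     [x] LICENSE                                           
   [x] test.go                                             
   [x] utils.js                                            
   [x] types.json                                          
                                                           
                                                           
                                                           
                                                           
                                                           
                                                           


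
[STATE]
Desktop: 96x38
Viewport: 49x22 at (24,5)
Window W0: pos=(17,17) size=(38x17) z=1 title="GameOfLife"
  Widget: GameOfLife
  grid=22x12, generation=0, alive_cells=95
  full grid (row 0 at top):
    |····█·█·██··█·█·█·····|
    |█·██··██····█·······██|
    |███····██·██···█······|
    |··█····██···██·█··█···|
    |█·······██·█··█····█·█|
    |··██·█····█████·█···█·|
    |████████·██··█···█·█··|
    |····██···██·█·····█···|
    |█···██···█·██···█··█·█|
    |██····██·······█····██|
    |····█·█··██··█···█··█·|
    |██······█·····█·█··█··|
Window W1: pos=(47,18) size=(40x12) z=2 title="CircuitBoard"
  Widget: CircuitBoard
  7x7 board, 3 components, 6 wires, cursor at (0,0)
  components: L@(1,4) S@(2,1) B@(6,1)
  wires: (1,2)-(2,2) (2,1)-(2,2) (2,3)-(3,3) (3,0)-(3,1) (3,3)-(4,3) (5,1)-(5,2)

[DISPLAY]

                                                 
                                                 
                                                 
                                                 
                                                 
                                                 
                                                 
                                                 
                                                 
                                                 
                                                 
                                                 
━━━━━━━━━━━━━━━━━━━━━━━━━━━━━━┓                  
fLife                  ┏━━━━━━━━━━━━━━━━━━━━━━━━━
───────────────────────┃ CircuitBoard            
                       ┠─────────────────────────
█·██··█·█·█·····       ┃   0 1 2 3 4 5 6         
██····█·······██       ┃0  [.]                   
·██·██···█······       ┃                         
·██···██·█··█···       ┃1           ·       L    
··██·█··█····█·█       ┃            │            
····█████·█···█·       ┃2       S ─ ·   ·        


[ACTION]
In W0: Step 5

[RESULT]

                                                 
                                                 
                                                 
                                                 
                                                 
                                                 
                                                 
                                                 
                                                 
                                                 
                                                 
                                                 
━━━━━━━━━━━━━━━━━━━━━━━━━━━━━━┓                  
fLife                  ┏━━━━━━━━━━━━━━━━━━━━━━━━━
───────────────────────┃ CircuitBoard            
                       ┠─────────────────────────
····█···█·······       ┃   0 1 2 3 4 5 6         
···█·····█······       ┃0  [.]                   
·█··█····█······       ┃                         
····█·█·██······       ┃1           ·       L    
··█·█·█··█······       ┃            │            
····█··█··███···       ┃2       S ─ ·   ·        


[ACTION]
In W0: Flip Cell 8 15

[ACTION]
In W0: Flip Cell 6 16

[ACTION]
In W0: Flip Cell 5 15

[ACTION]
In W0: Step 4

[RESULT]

                                                 
                                                 
                                                 
                                                 
                                                 
                                                 
                                                 
                                                 
                                                 
                                                 
                                                 
                                                 
━━━━━━━━━━━━━━━━━━━━━━━━━━━━━━┓                  
fLife                  ┏━━━━━━━━━━━━━━━━━━━━━━━━━
───────────────────────┃ CircuitBoard            
                       ┠─────────────────────────
········██······       ┃   0 1 2 3 4 5 6         
····█···███·····       ┃0  [.]                   
····██·██·█·····       ┃                         
·········███····       ┃1           ·       L    
·········████···       ┃            │            
·······█··█··█··       ┃2       S ─ ·   ·        


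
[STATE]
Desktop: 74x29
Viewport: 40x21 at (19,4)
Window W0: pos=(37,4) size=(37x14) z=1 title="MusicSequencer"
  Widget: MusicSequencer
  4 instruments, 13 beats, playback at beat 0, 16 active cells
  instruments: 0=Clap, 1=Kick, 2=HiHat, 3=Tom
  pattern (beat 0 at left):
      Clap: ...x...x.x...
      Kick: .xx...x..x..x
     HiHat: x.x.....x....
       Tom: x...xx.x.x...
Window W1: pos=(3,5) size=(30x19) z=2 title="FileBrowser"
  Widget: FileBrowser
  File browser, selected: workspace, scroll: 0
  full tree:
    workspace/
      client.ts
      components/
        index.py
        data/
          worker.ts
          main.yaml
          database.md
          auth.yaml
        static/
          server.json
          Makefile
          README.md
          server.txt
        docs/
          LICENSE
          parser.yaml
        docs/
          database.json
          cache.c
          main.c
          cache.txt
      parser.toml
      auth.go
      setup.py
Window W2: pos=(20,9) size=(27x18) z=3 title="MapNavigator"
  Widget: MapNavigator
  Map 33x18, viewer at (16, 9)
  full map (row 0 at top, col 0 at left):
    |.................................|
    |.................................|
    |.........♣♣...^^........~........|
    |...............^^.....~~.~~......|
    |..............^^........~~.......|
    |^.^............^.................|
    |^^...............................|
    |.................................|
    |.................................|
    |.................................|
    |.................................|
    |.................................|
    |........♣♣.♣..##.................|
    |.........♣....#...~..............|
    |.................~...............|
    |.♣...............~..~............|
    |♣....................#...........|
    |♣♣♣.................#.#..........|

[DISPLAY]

                  ┏━━━━━━━━━━━━━━━━━━━━━
━━━━━━━━━━━━━┓    ┃ MusicSequencer      
             ┃    ┠─────────────────────
─────────────┨    ┃      ▼123456789012  
/            ┃    ┃  Clap···█···█·█···  
 ┏━━━━━━━━━━━━━━━━━━━━━━━━━┓···█··█··█  
n┃ MapNavigator            ┃·····█····  
 ┠─────────────────────────┨·██·█·█···  
 ┃.....♣♣...^^........~....┃            
 ┃...........^^.....~~.~~..┃            
 ┃..........^^........~~...┃            
 ┃...........^.............┃            
 ┃.........................┃            
 ┃.........................┃━━━━━━━━━━━━
 ┃.........................┃            
 ┃............@............┃            
 ┃.........................┃            
 ┃.........................┃            
 ┃....♣♣.♣..##.............┃            
━┃.....♣....#...~..........┃            
 ┃.............~...........┃            


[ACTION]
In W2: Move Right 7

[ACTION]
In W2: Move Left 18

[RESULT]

                  ┏━━━━━━━━━━━━━━━━━━━━━
━━━━━━━━━━━━━┓    ┃ MusicSequencer      
             ┃    ┠─────────────────────
─────────────┨    ┃      ▼123456789012  
/            ┃    ┃  Clap···█···█·█···  
 ┏━━━━━━━━━━━━━━━━━━━━━━━━━┓···█··█··█  
n┃ MapNavigator            ┃·····█····  
 ┠─────────────────────────┨·██·█·█···  
 ┃       .........♣♣...^^..┃            
 ┃       ...............^^.┃            
 ┃       ..............^^..┃            
 ┃       ^.^............^..┃            
 ┃       ^^................┃            
 ┃       ..................┃━━━━━━━━━━━━
 ┃       ..................┃            
 ┃       .....@............┃            
 ┃       ..................┃            
 ┃       ..................┃            
 ┃       ........♣♣.♣..##..┃            
━┃       .........♣....#...┃            
 ┃       .................~┃            


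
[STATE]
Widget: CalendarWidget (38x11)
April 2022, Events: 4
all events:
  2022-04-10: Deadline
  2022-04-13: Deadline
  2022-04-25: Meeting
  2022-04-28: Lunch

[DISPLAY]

              April 2022              
Mo Tu We Th Fr Sa Su                  
             1  2  3                  
 4  5  6  7  8  9 10*                 
11 12 13* 14 15 16 17                 
18 19 20 21 22 23 24                  
25* 26 27 28* 29 30                   
                                      
                                      
                                      
                                      


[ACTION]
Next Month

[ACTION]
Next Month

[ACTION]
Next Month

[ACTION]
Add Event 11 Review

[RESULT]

              July 2022               
Mo Tu We Th Fr Sa Su                  
             1  2  3                  
 4  5  6  7  8  9 10                  
11* 12 13 14 15 16 17                 
18 19 20 21 22 23 24                  
25 26 27 28 29 30 31                  
                                      
                                      
                                      
                                      


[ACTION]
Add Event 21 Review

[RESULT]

              July 2022               
Mo Tu We Th Fr Sa Su                  
             1  2  3                  
 4  5  6  7  8  9 10                  
11* 12 13 14 15 16 17                 
18 19 20 21* 22 23 24                 
25 26 27 28 29 30 31                  
                                      
                                      
                                      
                                      


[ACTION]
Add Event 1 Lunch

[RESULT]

              July 2022               
Mo Tu We Th Fr Sa Su                  
             1*  2  3                 
 4  5  6  7  8  9 10                  
11* 12 13 14 15 16 17                 
18 19 20 21* 22 23 24                 
25 26 27 28 29 30 31                  
                                      
                                      
                                      
                                      


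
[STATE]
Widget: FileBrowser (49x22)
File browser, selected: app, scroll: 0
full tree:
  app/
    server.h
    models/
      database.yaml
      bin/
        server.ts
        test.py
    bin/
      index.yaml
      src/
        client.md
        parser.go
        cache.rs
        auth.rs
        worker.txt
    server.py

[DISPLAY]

> [-] app/                                       
    server.h                                     
    [+] models/                                  
    [+] bin/                                     
    server.py                                    
                                                 
                                                 
                                                 
                                                 
                                                 
                                                 
                                                 
                                                 
                                                 
                                                 
                                                 
                                                 
                                                 
                                                 
                                                 
                                                 
                                                 


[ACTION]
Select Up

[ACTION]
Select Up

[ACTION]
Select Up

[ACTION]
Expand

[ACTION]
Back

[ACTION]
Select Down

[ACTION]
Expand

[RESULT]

  [-] app/                                       
  > server.h                                     
    [+] models/                                  
    [+] bin/                                     
    server.py                                    
                                                 
                                                 
                                                 
                                                 
                                                 
                                                 
                                                 
                                                 
                                                 
                                                 
                                                 
                                                 
                                                 
                                                 
                                                 
                                                 
                                                 


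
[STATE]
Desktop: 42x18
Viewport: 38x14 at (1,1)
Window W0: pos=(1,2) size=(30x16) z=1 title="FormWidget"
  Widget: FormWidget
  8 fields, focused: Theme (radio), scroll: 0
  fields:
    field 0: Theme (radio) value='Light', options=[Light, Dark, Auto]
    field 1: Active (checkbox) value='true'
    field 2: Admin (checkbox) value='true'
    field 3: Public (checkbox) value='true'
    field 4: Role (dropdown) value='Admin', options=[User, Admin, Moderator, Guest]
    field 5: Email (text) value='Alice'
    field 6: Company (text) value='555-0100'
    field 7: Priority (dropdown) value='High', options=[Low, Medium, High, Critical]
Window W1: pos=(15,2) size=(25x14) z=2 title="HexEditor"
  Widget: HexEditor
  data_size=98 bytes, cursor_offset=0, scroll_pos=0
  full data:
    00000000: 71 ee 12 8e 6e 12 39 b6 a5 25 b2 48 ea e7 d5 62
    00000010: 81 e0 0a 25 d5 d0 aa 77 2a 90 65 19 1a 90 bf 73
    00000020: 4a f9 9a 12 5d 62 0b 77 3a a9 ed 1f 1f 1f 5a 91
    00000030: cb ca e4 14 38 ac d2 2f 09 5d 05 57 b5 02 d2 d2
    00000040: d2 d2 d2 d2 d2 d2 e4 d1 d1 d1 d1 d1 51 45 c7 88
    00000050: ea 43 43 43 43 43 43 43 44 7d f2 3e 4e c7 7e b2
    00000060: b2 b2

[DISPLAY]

                                      
┏━━━━━━━━━━━━━┏━━━━━━━━━━━━━━━━━━━━━━━
┃ FormWidget  ┃ HexEditor             
┠─────────────┠───────────────────────
┃> Theme:     ┃00000000  71 ee 12 8e 6
┃  Active:    ┃00000010  81 e0 0a 25 d
┃  Admin:     ┃00000020  4a f9 9a 12 5
┃  Public:    ┃00000030  cb ca e4 14 3
┃  Role:      ┃00000040  d2 d2 d2 d2 d
┃  Email:     ┃00000050  ea 43 43 43 4
┃  Company:   ┃00000060  b2 b2        
┃  Priority:  ┃                       
┃             ┃                       
┃             ┃                       


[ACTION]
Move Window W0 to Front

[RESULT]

                                      
┏━━━━━━━━━━━━━━━━━━━━━━━━━━━━┓━━━━━━━━
┃ FormWidget                 ┃        
┠────────────────────────────┨────────
┃> Theme:      (●) Light  ( )┃ 12 8e 6
┃  Active:     [x]           ┃ 0a 25 d
┃  Admin:      [x]           ┃ 9a 12 5
┃  Public:     [x]           ┃ e4 14 3
┃  Role:       [Admin      ▼]┃ d2 d2 d
┃  Email:      [Alice       ]┃ 43 43 4
┃  Company:    [555-0100    ]┃        
┃  Priority:   [High       ▼]┃        
┃                            ┃        
┃                            ┃        


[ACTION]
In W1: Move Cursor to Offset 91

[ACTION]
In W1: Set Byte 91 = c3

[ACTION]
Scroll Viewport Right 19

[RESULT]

                                      
━━━━━━━━━━━━━━━━━━━━━━━━━━┓━━━━━━━━┓  
ormWidget                 ┃        ┃  
──────────────────────────┨────────┨  
Theme:      (●) Light  ( )┃ 12 8e 6┃  
Active:     [x]           ┃ 0a 25 d┃  
Admin:      [x]           ┃ 9a 12 5┃  
Public:     [x]           ┃ e4 14 3┃  
Role:       [Admin      ▼]┃ d2 d2 d┃  
Email:      [Alice       ]┃ 43 43 4┃  
Company:    [555-0100    ]┃        ┃  
Priority:   [High       ▼]┃        ┃  
                          ┃        ┃  
                          ┃        ┃  
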